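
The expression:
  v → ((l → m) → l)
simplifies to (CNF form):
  l ∨ ¬v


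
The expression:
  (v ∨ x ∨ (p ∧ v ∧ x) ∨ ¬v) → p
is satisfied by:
  {p: True}


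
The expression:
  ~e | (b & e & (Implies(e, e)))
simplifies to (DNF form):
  b | ~e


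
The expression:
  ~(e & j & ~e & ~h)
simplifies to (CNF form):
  True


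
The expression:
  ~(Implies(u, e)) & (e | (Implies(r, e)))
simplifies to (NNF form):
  u & ~e & ~r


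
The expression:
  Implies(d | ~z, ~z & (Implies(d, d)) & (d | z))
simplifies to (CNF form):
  (d | z) & (d | ~d) & (z | ~z) & (~d | ~z)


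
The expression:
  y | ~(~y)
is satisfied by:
  {y: True}


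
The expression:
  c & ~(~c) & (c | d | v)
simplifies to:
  c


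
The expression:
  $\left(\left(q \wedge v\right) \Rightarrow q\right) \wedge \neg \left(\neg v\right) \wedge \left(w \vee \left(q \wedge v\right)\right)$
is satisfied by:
  {q: True, w: True, v: True}
  {q: True, v: True, w: False}
  {w: True, v: True, q: False}


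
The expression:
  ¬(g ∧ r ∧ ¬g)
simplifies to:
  True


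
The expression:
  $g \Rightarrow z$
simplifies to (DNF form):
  $z \vee \neg g$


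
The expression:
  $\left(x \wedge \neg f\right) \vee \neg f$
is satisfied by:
  {f: False}


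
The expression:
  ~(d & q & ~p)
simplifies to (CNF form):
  p | ~d | ~q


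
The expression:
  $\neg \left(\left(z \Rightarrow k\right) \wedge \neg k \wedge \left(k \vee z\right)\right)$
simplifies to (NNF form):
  $\text{True}$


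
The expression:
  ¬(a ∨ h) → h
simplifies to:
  a ∨ h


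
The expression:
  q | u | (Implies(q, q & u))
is always true.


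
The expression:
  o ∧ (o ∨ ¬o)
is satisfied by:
  {o: True}


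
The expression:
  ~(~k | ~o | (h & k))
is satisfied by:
  {o: True, k: True, h: False}


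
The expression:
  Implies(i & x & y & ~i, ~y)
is always true.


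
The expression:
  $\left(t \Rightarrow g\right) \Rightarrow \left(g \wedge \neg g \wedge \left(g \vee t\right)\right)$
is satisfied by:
  {t: True, g: False}


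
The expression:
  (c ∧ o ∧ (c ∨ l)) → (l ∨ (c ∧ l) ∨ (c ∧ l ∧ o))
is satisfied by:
  {l: True, o: False, c: False}
  {o: False, c: False, l: False}
  {l: True, c: True, o: False}
  {c: True, o: False, l: False}
  {l: True, o: True, c: False}
  {o: True, l: False, c: False}
  {l: True, c: True, o: True}


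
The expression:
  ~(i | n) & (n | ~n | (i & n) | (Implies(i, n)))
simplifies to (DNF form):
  ~i & ~n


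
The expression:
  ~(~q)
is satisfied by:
  {q: True}


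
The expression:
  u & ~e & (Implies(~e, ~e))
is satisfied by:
  {u: True, e: False}


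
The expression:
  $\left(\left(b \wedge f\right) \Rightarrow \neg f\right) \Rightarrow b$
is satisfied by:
  {b: True}


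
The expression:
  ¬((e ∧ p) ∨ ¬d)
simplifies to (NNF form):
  d ∧ (¬e ∨ ¬p)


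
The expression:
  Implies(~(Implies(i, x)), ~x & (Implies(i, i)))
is always true.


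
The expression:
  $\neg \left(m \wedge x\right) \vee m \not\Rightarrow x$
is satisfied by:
  {m: False, x: False}
  {x: True, m: False}
  {m: True, x: False}


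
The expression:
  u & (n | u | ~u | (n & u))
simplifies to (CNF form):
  u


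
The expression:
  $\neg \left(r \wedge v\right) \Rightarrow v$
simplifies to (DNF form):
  $v$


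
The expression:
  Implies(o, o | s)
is always true.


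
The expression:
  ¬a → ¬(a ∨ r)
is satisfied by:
  {a: True, r: False}
  {r: False, a: False}
  {r: True, a: True}


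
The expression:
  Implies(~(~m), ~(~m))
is always true.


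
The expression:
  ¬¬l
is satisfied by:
  {l: True}


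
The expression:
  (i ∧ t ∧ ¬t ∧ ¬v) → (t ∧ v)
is always true.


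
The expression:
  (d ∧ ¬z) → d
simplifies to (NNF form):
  True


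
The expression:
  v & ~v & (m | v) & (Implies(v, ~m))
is never true.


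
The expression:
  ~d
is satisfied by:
  {d: False}


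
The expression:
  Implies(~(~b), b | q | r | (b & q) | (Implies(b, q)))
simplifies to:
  True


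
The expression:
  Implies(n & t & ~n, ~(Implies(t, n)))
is always true.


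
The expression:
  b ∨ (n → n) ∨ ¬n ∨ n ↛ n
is always true.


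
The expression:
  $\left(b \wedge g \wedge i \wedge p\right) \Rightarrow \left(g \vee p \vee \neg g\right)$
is always true.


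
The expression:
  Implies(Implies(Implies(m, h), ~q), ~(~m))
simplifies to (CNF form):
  m | q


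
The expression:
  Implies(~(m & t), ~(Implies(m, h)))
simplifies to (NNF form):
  m & (t | ~h)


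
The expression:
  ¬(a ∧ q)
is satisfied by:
  {q: False, a: False}
  {a: True, q: False}
  {q: True, a: False}


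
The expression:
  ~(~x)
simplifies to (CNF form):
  x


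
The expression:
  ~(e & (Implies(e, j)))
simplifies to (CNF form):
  ~e | ~j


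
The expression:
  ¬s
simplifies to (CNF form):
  ¬s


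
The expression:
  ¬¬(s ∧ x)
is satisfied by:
  {s: True, x: True}


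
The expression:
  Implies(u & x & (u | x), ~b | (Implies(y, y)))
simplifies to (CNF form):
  True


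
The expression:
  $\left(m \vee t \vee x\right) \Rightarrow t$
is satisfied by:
  {t: True, x: False, m: False}
  {t: True, m: True, x: False}
  {t: True, x: True, m: False}
  {t: True, m: True, x: True}
  {m: False, x: False, t: False}


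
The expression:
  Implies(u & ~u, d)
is always true.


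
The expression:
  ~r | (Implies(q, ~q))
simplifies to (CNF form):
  ~q | ~r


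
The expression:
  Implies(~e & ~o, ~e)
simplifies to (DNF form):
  True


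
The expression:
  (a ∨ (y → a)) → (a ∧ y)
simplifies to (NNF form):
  y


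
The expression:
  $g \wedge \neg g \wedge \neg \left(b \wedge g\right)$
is never true.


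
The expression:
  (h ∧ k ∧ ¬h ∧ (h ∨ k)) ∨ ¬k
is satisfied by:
  {k: False}


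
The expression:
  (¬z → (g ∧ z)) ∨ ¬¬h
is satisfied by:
  {z: True, h: True}
  {z: True, h: False}
  {h: True, z: False}


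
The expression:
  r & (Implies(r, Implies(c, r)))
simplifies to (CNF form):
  r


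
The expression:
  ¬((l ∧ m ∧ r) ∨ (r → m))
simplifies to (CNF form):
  r ∧ ¬m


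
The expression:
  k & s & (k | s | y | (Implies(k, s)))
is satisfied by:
  {s: True, k: True}


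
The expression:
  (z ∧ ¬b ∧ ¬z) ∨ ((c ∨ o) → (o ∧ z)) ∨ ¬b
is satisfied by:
  {z: True, c: False, b: False, o: False}
  {o: False, c: False, z: False, b: False}
  {o: True, z: True, c: False, b: False}
  {o: True, c: False, z: False, b: False}
  {z: True, c: True, o: False, b: False}
  {c: True, o: False, z: False, b: False}
  {o: True, c: True, z: True, b: False}
  {o: True, c: True, z: False, b: False}
  {b: True, z: True, o: False, c: False}
  {b: True, o: False, c: False, z: False}
  {b: True, z: True, o: True, c: False}
  {b: True, z: True, o: True, c: True}


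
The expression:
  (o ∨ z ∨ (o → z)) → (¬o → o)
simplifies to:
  o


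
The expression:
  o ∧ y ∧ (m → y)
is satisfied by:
  {o: True, y: True}


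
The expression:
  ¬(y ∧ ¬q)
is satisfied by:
  {q: True, y: False}
  {y: False, q: False}
  {y: True, q: True}


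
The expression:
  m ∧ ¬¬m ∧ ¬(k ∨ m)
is never true.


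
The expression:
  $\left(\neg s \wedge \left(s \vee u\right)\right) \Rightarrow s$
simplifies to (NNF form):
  $s \vee \neg u$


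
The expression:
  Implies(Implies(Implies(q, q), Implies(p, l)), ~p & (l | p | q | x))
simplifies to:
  (l & ~p) | (p & ~l) | (q & ~l) | (x & ~l)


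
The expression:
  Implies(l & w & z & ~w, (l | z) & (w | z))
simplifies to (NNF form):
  True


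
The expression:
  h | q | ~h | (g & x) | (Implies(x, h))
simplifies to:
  True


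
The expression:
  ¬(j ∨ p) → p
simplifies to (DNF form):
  j ∨ p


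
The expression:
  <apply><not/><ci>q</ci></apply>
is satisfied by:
  {q: False}


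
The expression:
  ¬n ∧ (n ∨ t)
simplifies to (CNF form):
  t ∧ ¬n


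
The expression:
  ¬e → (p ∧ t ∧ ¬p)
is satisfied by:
  {e: True}


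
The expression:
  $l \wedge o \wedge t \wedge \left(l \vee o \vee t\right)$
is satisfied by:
  {t: True, o: True, l: True}


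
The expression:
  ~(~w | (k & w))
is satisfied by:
  {w: True, k: False}


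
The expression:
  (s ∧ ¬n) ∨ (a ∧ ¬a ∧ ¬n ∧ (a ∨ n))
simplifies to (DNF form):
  s ∧ ¬n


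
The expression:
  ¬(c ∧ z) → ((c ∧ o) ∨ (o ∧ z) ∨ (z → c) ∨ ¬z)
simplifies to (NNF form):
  c ∨ o ∨ ¬z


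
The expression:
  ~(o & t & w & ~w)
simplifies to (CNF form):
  True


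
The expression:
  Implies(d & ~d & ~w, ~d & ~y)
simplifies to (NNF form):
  True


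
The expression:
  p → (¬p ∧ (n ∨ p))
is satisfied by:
  {p: False}


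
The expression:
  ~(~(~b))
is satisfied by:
  {b: False}


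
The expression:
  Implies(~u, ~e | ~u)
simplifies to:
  True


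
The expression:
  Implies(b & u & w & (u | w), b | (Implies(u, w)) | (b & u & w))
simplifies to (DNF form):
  True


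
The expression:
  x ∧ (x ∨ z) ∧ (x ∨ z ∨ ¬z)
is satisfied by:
  {x: True}


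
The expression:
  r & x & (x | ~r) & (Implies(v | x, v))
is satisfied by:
  {r: True, x: True, v: True}


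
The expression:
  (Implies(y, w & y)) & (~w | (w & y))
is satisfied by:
  {w: False, y: False}
  {y: True, w: True}


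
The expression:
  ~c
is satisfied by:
  {c: False}


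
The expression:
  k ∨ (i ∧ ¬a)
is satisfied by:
  {i: True, k: True, a: False}
  {k: True, a: False, i: False}
  {i: True, k: True, a: True}
  {k: True, a: True, i: False}
  {i: True, a: False, k: False}


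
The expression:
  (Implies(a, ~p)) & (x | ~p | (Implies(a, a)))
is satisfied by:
  {p: False, a: False}
  {a: True, p: False}
  {p: True, a: False}


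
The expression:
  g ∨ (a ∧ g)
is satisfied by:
  {g: True}


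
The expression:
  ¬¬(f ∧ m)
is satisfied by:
  {m: True, f: True}


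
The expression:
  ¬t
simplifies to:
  ¬t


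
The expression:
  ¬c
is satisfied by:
  {c: False}


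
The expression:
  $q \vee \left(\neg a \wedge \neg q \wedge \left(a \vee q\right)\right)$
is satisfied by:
  {q: True}


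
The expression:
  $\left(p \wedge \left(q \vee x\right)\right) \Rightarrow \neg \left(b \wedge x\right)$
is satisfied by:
  {p: False, x: False, b: False}
  {b: True, p: False, x: False}
  {x: True, p: False, b: False}
  {b: True, x: True, p: False}
  {p: True, b: False, x: False}
  {b: True, p: True, x: False}
  {x: True, p: True, b: False}


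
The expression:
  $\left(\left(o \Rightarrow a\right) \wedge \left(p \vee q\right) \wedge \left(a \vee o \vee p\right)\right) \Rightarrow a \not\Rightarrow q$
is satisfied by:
  {o: True, a: False, p: False, q: False}
  {o: False, a: False, p: False, q: False}
  {o: True, q: True, a: False, p: False}
  {q: True, o: False, a: False, p: False}
  {o: True, p: True, q: False, a: False}
  {o: True, p: True, q: True, a: False}
  {o: True, a: True, q: False, p: False}
  {a: True, q: False, p: False, o: False}
  {o: True, p: True, a: True, q: False}
  {p: True, a: True, q: False, o: False}


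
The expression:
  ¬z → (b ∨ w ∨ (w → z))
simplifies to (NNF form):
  True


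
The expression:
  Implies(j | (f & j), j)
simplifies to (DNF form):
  True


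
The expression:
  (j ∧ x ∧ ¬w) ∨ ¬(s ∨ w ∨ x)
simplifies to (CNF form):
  ¬w ∧ (j ∨ ¬x) ∧ (x ∨ ¬s)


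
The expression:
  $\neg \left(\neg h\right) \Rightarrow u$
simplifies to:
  $u \vee \neg h$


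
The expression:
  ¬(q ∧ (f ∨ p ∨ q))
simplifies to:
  ¬q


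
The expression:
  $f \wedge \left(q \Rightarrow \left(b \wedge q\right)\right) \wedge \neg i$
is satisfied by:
  {b: True, f: True, i: False, q: False}
  {f: True, b: False, i: False, q: False}
  {b: True, q: True, f: True, i: False}


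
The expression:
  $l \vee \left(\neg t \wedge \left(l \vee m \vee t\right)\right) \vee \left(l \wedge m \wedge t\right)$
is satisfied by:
  {l: True, m: True, t: False}
  {l: True, m: False, t: False}
  {t: True, l: True, m: True}
  {t: True, l: True, m: False}
  {m: True, t: False, l: False}


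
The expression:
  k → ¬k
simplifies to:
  ¬k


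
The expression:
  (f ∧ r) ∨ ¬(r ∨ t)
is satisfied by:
  {f: True, t: False, r: False}
  {f: False, t: False, r: False}
  {r: True, f: True, t: False}
  {r: True, t: True, f: True}


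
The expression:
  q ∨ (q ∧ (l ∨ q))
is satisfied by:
  {q: True}


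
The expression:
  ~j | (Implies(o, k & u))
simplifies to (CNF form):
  (k | ~j | ~o) & (u | ~j | ~o)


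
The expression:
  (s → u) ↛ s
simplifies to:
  ¬s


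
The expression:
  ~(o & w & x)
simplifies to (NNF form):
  ~o | ~w | ~x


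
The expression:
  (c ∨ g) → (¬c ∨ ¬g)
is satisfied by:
  {g: False, c: False}
  {c: True, g: False}
  {g: True, c: False}


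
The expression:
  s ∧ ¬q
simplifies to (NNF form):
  s ∧ ¬q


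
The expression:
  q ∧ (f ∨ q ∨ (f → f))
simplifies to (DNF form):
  q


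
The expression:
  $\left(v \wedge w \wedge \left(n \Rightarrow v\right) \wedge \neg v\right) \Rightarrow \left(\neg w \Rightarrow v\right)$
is always true.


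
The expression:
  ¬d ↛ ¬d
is never true.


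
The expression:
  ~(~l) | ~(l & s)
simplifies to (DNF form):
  True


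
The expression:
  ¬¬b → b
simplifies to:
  True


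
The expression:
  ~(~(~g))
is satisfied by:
  {g: False}


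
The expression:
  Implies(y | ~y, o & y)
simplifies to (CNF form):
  o & y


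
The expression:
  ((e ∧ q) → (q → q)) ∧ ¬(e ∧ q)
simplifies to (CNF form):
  ¬e ∨ ¬q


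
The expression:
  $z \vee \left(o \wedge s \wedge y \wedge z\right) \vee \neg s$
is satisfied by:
  {z: True, s: False}
  {s: False, z: False}
  {s: True, z: True}


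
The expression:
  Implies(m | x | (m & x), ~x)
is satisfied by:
  {x: False}


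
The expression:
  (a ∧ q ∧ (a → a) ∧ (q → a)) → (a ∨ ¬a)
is always true.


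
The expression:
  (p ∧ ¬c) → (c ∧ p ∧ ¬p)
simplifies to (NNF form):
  c ∨ ¬p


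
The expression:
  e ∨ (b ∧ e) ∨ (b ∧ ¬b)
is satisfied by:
  {e: True}


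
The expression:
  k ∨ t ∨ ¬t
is always true.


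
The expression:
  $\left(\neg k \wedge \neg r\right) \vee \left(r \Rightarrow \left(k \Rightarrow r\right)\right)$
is always true.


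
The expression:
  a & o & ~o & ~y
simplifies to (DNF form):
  False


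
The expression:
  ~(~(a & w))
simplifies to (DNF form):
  a & w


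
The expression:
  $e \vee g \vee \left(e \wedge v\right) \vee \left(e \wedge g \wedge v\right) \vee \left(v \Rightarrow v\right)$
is always true.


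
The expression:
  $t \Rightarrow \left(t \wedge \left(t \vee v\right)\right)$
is always true.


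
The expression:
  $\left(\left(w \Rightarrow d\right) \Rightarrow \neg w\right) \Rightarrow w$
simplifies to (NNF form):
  $w$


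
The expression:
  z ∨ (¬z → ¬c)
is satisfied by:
  {z: True, c: False}
  {c: False, z: False}
  {c: True, z: True}


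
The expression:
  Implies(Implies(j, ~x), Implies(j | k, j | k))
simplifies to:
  True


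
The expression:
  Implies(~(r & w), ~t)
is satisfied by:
  {r: True, w: True, t: False}
  {r: True, w: False, t: False}
  {w: True, r: False, t: False}
  {r: False, w: False, t: False}
  {r: True, t: True, w: True}


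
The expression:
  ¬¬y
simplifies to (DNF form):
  y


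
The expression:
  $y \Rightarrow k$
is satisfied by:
  {k: True, y: False}
  {y: False, k: False}
  {y: True, k: True}


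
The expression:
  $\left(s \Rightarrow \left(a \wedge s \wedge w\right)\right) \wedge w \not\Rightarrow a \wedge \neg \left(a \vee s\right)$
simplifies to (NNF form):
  $w \wedge \neg a \wedge \neg s$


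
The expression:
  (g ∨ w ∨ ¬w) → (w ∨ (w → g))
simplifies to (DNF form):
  True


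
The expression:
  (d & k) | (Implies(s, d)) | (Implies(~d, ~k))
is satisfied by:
  {d: True, s: False, k: False}
  {s: False, k: False, d: False}
  {d: True, k: True, s: False}
  {k: True, s: False, d: False}
  {d: True, s: True, k: False}
  {s: True, d: False, k: False}
  {d: True, k: True, s: True}


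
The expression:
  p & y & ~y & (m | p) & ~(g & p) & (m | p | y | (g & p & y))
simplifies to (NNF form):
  False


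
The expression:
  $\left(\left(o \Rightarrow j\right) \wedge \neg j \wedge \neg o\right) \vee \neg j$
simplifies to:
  $\neg j$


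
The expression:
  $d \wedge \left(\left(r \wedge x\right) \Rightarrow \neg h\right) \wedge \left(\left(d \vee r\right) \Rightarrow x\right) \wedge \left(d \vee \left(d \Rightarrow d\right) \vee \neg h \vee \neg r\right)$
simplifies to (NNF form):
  $d \wedge x \wedge \left(\neg h \vee \neg r\right)$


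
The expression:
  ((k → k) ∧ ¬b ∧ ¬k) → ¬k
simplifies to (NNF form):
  True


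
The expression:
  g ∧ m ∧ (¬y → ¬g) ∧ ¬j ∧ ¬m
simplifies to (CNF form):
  False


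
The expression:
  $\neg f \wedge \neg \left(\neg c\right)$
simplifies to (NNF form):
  $c \wedge \neg f$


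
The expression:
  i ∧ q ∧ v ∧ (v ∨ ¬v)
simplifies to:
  i ∧ q ∧ v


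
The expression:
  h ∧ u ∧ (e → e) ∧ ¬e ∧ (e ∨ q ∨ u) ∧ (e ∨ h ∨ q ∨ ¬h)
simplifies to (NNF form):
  h ∧ u ∧ ¬e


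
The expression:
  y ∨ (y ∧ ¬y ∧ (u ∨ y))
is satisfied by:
  {y: True}


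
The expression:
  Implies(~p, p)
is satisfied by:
  {p: True}


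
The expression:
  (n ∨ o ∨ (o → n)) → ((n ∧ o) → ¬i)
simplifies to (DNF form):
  ¬i ∨ ¬n ∨ ¬o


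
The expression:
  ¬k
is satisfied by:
  {k: False}


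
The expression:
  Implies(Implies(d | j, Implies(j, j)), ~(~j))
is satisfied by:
  {j: True}


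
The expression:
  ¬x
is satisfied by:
  {x: False}


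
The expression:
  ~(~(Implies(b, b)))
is always true.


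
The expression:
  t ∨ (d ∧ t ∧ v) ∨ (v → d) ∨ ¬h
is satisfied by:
  {d: True, t: True, h: False, v: False}
  {d: True, h: False, v: False, t: False}
  {t: True, h: False, v: False, d: False}
  {t: False, h: False, v: False, d: False}
  {d: True, v: True, t: True, h: False}
  {d: True, v: True, t: False, h: False}
  {v: True, t: True, d: False, h: False}
  {v: True, d: False, h: False, t: False}
  {t: True, d: True, h: True, v: False}
  {d: True, h: True, t: False, v: False}
  {t: True, h: True, d: False, v: False}
  {h: True, d: False, v: False, t: False}
  {d: True, v: True, h: True, t: True}
  {d: True, v: True, h: True, t: False}
  {v: True, h: True, t: True, d: False}


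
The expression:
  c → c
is always true.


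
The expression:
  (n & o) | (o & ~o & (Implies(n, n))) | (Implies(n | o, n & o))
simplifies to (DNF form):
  (n & o) | (~n & ~o)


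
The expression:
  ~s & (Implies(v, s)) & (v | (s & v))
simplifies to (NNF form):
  False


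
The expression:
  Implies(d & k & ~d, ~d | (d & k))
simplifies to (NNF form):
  True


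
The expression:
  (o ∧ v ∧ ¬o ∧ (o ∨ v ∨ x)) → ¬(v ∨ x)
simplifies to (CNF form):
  True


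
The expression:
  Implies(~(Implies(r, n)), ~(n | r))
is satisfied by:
  {n: True, r: False}
  {r: False, n: False}
  {r: True, n: True}


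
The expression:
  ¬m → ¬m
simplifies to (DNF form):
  True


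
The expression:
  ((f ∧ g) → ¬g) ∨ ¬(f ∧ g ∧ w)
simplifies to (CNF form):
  ¬f ∨ ¬g ∨ ¬w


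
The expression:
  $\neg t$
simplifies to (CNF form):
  $\neg t$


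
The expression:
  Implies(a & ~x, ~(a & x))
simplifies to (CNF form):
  True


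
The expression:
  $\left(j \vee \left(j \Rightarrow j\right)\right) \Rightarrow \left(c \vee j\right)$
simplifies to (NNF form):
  $c \vee j$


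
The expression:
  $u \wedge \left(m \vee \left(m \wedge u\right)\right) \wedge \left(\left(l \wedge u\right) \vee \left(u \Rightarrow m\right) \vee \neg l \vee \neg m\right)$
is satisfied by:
  {m: True, u: True}


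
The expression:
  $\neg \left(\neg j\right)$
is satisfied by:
  {j: True}


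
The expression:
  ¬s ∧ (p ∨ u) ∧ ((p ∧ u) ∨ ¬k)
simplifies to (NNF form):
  ¬s ∧ (p ∨ u) ∧ (p ∨ ¬k) ∧ (u ∨ ¬k)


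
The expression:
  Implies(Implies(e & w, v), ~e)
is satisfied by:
  {w: True, v: False, e: False}
  {v: False, e: False, w: False}
  {w: True, v: True, e: False}
  {v: True, w: False, e: False}
  {e: True, w: True, v: False}


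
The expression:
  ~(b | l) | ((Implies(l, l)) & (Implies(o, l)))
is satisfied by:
  {l: True, o: False, b: False}
  {o: False, b: False, l: False}
  {b: True, l: True, o: False}
  {b: True, o: False, l: False}
  {l: True, o: True, b: False}
  {o: True, l: False, b: False}
  {b: True, o: True, l: True}


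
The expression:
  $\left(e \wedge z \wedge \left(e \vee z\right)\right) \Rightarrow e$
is always true.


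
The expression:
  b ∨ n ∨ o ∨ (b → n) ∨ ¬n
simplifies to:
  True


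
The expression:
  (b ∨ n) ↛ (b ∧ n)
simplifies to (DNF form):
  (b ∧ ¬n) ∨ (n ∧ ¬b)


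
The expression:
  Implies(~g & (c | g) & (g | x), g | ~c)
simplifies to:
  g | ~c | ~x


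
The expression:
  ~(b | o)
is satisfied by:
  {o: False, b: False}


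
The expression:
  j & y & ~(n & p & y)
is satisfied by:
  {j: True, y: True, p: False, n: False}
  {n: True, j: True, y: True, p: False}
  {p: True, j: True, y: True, n: False}


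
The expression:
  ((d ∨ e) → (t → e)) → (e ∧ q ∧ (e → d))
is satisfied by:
  {t: True, d: True, q: True, e: False}
  {t: True, d: True, q: False, e: False}
  {t: True, e: True, d: True, q: True}
  {e: True, d: True, q: True, t: False}


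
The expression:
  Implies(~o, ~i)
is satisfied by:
  {o: True, i: False}
  {i: False, o: False}
  {i: True, o: True}


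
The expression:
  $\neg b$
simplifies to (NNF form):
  $\neg b$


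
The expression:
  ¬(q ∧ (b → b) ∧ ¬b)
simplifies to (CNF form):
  b ∨ ¬q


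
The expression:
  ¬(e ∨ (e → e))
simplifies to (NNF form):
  False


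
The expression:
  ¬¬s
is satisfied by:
  {s: True}


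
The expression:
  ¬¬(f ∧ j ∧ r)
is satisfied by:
  {r: True, j: True, f: True}


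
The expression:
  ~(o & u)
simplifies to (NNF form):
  ~o | ~u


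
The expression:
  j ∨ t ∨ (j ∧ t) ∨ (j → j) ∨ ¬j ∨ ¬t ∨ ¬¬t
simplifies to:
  True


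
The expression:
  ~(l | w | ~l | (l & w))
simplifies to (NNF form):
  False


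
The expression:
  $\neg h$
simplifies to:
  $\neg h$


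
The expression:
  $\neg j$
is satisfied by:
  {j: False}


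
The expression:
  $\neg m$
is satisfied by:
  {m: False}


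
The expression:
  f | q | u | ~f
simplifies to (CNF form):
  True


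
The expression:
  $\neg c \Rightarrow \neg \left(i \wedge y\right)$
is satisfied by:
  {c: True, y: False, i: False}
  {c: False, y: False, i: False}
  {i: True, c: True, y: False}
  {i: True, c: False, y: False}
  {y: True, c: True, i: False}
  {y: True, c: False, i: False}
  {y: True, i: True, c: True}


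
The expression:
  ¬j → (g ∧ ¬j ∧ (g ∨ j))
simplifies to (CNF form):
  g ∨ j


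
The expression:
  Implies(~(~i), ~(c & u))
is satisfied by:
  {u: False, c: False, i: False}
  {i: True, u: False, c: False}
  {c: True, u: False, i: False}
  {i: True, c: True, u: False}
  {u: True, i: False, c: False}
  {i: True, u: True, c: False}
  {c: True, u: True, i: False}


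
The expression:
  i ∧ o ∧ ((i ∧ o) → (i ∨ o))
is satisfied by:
  {i: True, o: True}


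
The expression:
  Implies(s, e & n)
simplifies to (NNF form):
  ~s | (e & n)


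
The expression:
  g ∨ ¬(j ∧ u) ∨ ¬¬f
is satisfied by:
  {g: True, f: True, u: False, j: False}
  {g: True, f: False, u: False, j: False}
  {f: True, g: False, u: False, j: False}
  {g: False, f: False, u: False, j: False}
  {j: True, g: True, f: True, u: False}
  {j: True, g: True, f: False, u: False}
  {j: True, f: True, g: False, u: False}
  {j: True, f: False, g: False, u: False}
  {g: True, u: True, f: True, j: False}
  {g: True, u: True, f: False, j: False}
  {u: True, f: True, g: False, j: False}
  {u: True, g: False, f: False, j: False}
  {j: True, u: True, g: True, f: True}
  {j: True, u: True, g: True, f: False}
  {j: True, u: True, f: True, g: False}


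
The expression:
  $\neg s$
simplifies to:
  $\neg s$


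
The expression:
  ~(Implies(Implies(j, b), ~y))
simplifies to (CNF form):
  y & (b | ~j)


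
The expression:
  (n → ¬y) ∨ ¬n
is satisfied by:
  {y: False, n: False}
  {n: True, y: False}
  {y: True, n: False}


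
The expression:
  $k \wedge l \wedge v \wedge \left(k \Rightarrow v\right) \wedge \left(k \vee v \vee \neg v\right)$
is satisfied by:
  {k: True, v: True, l: True}


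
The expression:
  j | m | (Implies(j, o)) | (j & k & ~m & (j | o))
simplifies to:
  True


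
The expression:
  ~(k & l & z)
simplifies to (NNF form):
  ~k | ~l | ~z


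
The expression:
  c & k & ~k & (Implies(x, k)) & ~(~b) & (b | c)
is never true.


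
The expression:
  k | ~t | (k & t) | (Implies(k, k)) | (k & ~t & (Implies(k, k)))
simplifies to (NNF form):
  True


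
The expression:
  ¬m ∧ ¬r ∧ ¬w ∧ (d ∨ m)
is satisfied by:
  {d: True, r: False, w: False, m: False}


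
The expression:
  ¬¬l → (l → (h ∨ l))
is always true.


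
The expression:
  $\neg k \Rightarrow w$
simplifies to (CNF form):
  $k \vee w$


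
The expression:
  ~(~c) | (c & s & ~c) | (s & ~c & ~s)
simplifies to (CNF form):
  c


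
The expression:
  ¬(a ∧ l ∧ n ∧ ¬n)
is always true.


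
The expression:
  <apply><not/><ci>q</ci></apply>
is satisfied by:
  {q: False}


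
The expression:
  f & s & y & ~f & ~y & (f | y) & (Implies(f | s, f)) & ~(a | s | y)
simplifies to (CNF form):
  False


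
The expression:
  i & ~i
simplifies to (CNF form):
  False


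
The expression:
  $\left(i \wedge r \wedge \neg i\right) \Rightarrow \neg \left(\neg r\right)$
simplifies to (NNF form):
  $\text{True}$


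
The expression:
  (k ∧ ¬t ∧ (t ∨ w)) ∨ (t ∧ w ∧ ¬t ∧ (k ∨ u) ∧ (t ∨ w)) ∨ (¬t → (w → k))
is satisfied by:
  {k: True, t: True, w: False}
  {k: True, w: False, t: False}
  {t: True, w: False, k: False}
  {t: False, w: False, k: False}
  {k: True, t: True, w: True}
  {k: True, w: True, t: False}
  {t: True, w: True, k: False}


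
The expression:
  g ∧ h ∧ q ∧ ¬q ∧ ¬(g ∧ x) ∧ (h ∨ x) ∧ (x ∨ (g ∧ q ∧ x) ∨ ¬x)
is never true.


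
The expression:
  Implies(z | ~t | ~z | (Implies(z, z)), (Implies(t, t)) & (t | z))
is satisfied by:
  {t: True, z: True}
  {t: True, z: False}
  {z: True, t: False}


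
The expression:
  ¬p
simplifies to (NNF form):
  ¬p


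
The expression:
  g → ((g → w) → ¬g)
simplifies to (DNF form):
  ¬g ∨ ¬w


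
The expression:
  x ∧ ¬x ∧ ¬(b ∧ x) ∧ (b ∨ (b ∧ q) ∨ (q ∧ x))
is never true.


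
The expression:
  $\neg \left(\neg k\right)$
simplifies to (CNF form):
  $k$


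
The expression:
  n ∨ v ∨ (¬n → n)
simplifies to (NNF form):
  n ∨ v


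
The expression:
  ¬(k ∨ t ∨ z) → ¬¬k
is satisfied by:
  {t: True, k: True, z: True}
  {t: True, k: True, z: False}
  {t: True, z: True, k: False}
  {t: True, z: False, k: False}
  {k: True, z: True, t: False}
  {k: True, z: False, t: False}
  {z: True, k: False, t: False}


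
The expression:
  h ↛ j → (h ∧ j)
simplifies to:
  j ∨ ¬h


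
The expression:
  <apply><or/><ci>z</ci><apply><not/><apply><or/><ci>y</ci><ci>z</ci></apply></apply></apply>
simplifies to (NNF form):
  <apply><or/><ci>z</ci><apply><not/><ci>y</ci></apply></apply>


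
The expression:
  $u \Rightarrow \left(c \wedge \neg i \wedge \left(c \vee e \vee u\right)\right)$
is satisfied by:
  {c: True, i: False, u: False}
  {i: False, u: False, c: False}
  {c: True, i: True, u: False}
  {i: True, c: False, u: False}
  {u: True, c: True, i: False}


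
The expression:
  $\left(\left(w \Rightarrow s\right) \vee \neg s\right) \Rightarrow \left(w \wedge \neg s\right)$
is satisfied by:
  {w: True, s: False}


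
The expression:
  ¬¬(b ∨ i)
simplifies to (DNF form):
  b ∨ i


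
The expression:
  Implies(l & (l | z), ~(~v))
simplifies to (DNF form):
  v | ~l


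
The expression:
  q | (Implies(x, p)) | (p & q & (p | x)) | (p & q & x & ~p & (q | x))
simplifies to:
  p | q | ~x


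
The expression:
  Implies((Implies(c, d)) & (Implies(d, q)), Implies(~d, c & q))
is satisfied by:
  {d: True, c: True}
  {d: True, c: False}
  {c: True, d: False}


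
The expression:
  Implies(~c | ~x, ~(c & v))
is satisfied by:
  {x: True, v: False, c: False}
  {x: False, v: False, c: False}
  {c: True, x: True, v: False}
  {c: True, x: False, v: False}
  {v: True, x: True, c: False}
  {v: True, x: False, c: False}
  {v: True, c: True, x: True}


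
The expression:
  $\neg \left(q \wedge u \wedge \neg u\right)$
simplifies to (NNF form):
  $\text{True}$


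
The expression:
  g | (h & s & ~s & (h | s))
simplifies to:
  g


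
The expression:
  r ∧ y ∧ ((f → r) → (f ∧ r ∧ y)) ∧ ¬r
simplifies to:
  False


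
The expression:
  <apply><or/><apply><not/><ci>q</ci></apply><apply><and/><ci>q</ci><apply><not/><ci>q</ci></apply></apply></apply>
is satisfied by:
  {q: False}


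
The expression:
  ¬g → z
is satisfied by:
  {z: True, g: True}
  {z: True, g: False}
  {g: True, z: False}


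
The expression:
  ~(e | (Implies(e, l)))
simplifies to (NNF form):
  False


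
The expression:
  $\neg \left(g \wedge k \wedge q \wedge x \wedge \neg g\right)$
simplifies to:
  $\text{True}$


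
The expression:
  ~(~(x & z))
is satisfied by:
  {z: True, x: True}


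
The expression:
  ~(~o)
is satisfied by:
  {o: True}


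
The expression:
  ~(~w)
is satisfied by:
  {w: True}


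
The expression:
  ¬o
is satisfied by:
  {o: False}


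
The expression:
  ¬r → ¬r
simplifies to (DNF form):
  True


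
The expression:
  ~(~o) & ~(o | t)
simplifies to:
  False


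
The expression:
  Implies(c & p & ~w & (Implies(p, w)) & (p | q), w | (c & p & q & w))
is always true.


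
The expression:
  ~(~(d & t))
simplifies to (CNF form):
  d & t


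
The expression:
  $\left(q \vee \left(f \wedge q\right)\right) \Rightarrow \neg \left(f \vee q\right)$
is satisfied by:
  {q: False}


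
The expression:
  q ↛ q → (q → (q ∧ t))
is always true.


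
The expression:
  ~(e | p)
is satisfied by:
  {e: False, p: False}


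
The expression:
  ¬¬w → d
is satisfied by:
  {d: True, w: False}
  {w: False, d: False}
  {w: True, d: True}


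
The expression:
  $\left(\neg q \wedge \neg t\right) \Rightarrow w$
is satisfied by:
  {t: True, q: True, w: True}
  {t: True, q: True, w: False}
  {t: True, w: True, q: False}
  {t: True, w: False, q: False}
  {q: True, w: True, t: False}
  {q: True, w: False, t: False}
  {w: True, q: False, t: False}


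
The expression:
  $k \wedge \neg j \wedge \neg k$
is never true.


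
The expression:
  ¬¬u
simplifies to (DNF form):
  u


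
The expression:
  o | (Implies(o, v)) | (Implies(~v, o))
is always true.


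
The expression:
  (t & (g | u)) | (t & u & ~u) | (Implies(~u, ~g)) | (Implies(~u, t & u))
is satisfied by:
  {t: True, u: True, g: False}
  {t: True, g: False, u: False}
  {u: True, g: False, t: False}
  {u: False, g: False, t: False}
  {t: True, u: True, g: True}
  {t: True, g: True, u: False}
  {u: True, g: True, t: False}


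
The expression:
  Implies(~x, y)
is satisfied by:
  {y: True, x: True}
  {y: True, x: False}
  {x: True, y: False}


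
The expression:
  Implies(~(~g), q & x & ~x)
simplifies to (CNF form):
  ~g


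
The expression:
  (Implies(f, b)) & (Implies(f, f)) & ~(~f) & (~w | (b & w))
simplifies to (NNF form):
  b & f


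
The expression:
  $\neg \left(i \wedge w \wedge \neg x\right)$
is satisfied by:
  {x: True, w: False, i: False}
  {w: False, i: False, x: False}
  {x: True, i: True, w: False}
  {i: True, w: False, x: False}
  {x: True, w: True, i: False}
  {w: True, x: False, i: False}
  {x: True, i: True, w: True}


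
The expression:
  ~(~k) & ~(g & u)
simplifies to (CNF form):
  k & (~g | ~u)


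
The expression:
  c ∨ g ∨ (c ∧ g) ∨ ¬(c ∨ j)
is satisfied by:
  {c: True, g: True, j: False}
  {c: True, g: False, j: False}
  {g: True, c: False, j: False}
  {c: False, g: False, j: False}
  {j: True, c: True, g: True}
  {j: True, c: True, g: False}
  {j: True, g: True, c: False}


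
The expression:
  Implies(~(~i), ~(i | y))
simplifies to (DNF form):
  ~i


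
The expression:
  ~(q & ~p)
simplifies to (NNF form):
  p | ~q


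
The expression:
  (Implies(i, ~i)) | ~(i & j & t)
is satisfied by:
  {t: False, i: False, j: False}
  {j: True, t: False, i: False}
  {i: True, t: False, j: False}
  {j: True, i: True, t: False}
  {t: True, j: False, i: False}
  {j: True, t: True, i: False}
  {i: True, t: True, j: False}


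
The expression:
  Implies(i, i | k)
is always true.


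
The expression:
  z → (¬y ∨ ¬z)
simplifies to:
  ¬y ∨ ¬z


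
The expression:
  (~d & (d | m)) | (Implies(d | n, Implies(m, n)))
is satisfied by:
  {n: True, m: False, d: False}
  {m: False, d: False, n: False}
  {n: True, d: True, m: False}
  {d: True, m: False, n: False}
  {n: True, m: True, d: False}
  {m: True, n: False, d: False}
  {n: True, d: True, m: True}


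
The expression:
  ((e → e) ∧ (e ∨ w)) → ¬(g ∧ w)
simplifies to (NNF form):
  ¬g ∨ ¬w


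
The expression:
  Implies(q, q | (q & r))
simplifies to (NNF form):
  True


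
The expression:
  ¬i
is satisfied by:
  {i: False}


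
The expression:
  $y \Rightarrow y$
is always true.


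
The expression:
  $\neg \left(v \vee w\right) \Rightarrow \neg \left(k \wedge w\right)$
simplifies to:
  $\text{True}$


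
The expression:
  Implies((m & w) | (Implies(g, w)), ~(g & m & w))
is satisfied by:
  {w: False, m: False, g: False}
  {g: True, w: False, m: False}
  {m: True, w: False, g: False}
  {g: True, m: True, w: False}
  {w: True, g: False, m: False}
  {g: True, w: True, m: False}
  {m: True, w: True, g: False}


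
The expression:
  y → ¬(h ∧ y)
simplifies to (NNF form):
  ¬h ∨ ¬y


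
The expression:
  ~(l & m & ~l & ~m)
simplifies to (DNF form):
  True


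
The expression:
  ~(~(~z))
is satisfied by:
  {z: False}


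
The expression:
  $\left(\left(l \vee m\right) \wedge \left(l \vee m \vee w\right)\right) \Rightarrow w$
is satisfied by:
  {w: True, l: False, m: False}
  {w: True, m: True, l: False}
  {w: True, l: True, m: False}
  {w: True, m: True, l: True}
  {m: False, l: False, w: False}


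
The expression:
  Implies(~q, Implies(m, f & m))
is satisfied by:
  {q: True, f: True, m: False}
  {q: True, f: False, m: False}
  {f: True, q: False, m: False}
  {q: False, f: False, m: False}
  {q: True, m: True, f: True}
  {q: True, m: True, f: False}
  {m: True, f: True, q: False}


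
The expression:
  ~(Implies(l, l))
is never true.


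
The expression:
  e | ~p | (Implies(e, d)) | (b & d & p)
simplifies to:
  True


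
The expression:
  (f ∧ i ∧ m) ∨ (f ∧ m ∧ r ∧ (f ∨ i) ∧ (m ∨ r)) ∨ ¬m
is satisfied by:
  {i: True, r: True, f: True, m: False}
  {i: True, f: True, m: False, r: False}
  {r: True, f: True, m: False, i: False}
  {f: True, r: False, m: False, i: False}
  {i: True, r: True, f: False, m: False}
  {i: True, r: False, f: False, m: False}
  {r: True, i: False, f: False, m: False}
  {i: False, f: False, m: False, r: False}
  {r: True, i: True, m: True, f: True}
  {i: True, m: True, f: True, r: False}
  {r: True, m: True, f: True, i: False}


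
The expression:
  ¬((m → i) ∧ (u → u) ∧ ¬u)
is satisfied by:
  {u: True, m: True, i: False}
  {u: True, m: False, i: False}
  {i: True, u: True, m: True}
  {i: True, u: True, m: False}
  {m: True, i: False, u: False}


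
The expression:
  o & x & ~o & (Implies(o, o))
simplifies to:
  False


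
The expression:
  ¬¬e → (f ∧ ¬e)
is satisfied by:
  {e: False}


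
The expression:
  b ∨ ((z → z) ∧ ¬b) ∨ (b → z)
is always true.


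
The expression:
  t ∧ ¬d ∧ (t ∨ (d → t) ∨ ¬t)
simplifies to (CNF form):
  t ∧ ¬d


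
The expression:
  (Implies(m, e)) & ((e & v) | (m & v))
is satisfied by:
  {e: True, v: True}


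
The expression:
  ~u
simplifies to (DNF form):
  ~u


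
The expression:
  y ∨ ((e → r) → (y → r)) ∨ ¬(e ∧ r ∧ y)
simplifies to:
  True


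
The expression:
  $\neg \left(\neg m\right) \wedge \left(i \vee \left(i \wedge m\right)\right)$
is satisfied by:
  {m: True, i: True}


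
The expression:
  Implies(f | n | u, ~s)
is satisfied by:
  {u: False, n: False, s: False, f: False}
  {f: True, u: False, n: False, s: False}
  {n: True, f: False, u: False, s: False}
  {f: True, n: True, u: False, s: False}
  {u: True, f: False, n: False, s: False}
  {f: True, u: True, n: False, s: False}
  {n: True, u: True, f: False, s: False}
  {f: True, n: True, u: True, s: False}
  {s: True, f: False, u: False, n: False}


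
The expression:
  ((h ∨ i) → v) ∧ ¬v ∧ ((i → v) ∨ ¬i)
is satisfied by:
  {v: False, h: False, i: False}


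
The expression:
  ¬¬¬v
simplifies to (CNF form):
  ¬v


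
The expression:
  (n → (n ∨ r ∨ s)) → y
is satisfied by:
  {y: True}


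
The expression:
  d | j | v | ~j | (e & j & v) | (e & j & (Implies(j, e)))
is always true.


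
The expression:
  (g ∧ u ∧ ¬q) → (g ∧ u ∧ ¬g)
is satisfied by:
  {q: True, g: False, u: False}
  {g: False, u: False, q: False}
  {q: True, u: True, g: False}
  {u: True, g: False, q: False}
  {q: True, g: True, u: False}
  {g: True, q: False, u: False}
  {q: True, u: True, g: True}


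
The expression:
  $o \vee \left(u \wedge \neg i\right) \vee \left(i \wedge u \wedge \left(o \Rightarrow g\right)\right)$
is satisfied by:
  {o: True, u: True}
  {o: True, u: False}
  {u: True, o: False}


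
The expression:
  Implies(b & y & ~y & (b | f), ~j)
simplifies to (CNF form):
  True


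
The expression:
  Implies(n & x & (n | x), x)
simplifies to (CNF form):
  True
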